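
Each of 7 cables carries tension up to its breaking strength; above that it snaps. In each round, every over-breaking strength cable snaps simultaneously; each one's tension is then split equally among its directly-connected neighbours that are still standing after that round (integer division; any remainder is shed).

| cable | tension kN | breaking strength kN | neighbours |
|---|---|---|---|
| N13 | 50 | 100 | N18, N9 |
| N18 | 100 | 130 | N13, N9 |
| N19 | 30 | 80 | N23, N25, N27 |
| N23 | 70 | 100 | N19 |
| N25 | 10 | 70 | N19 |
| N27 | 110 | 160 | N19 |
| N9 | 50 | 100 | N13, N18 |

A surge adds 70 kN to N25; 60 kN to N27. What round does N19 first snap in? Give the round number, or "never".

Round 1 — N25 at 80 > 70; N27 at 170 > 160. N25, N27 snap.
  N25 sheds 80 kN to N19: 80 each.
    N19: 30+80 = 110 > 80
  N27 sheds 170 kN to N19: 170 each.
    N19: 110+170 = 280 > 80
Round 2 — N19 snaps.
  N19 sheds 280 kN to N23: 280 each.
    N23: 70+280 = 350 > 100
Round 3 — N23 snaps.
  N23 sheds 350 kN: no online neighbours, lost.
No further breaks.

2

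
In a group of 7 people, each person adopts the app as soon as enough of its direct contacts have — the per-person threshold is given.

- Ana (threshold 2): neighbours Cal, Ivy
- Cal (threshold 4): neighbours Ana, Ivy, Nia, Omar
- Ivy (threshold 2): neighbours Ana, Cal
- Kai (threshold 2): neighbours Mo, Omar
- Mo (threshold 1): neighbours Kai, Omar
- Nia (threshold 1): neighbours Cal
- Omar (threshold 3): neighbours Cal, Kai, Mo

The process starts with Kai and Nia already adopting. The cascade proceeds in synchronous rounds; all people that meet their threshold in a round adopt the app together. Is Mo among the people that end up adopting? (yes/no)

Round 1 — Kai, Nia adopt the app (initial).
Round 2 — checking thresholds:
  Cal: 1 of 4 neighbours < 4, below threshold.
  Mo: 1 of 2 neighbours ≥ 1, adopts the app.
  Omar: 1 of 3 neighbours < 3, below threshold.
Round 3 — no new adoptions; cascade stops.

yes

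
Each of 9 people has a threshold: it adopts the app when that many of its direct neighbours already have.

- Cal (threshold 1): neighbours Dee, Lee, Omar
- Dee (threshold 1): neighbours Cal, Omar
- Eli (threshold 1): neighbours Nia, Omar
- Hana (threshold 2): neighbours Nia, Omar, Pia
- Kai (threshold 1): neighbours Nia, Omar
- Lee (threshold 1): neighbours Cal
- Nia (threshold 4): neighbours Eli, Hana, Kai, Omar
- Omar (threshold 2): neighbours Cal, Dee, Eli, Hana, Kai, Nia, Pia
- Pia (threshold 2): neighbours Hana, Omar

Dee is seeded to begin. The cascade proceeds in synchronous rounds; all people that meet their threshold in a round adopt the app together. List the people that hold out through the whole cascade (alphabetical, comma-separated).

Round 1 — Dee adopts the app (initial).
Round 2 — checking thresholds:
  Cal: 1 of 3 neighbours ≥ 1, adopts the app.
  Omar: 1 of 7 neighbours < 2, not yet.
Round 3 — checking thresholds:
  Lee: 1 of 1 neighbours ≥ 1, adopts the app.
  Omar: 2 of 7 neighbours ≥ 2, adopts the app.
Round 4 — checking thresholds:
  Eli: 1 of 2 neighbours ≥ 1, adopts the app.
  Hana: 1 of 3 neighbours < 2, not yet.
  Kai: 1 of 2 neighbours ≥ 1, adopts the app.
  Nia: 1 of 4 neighbours < 4, not yet.
  Pia: 1 of 2 neighbours < 2, not yet.
Round 5 — no new adoptions; cascade stops.

Hana, Nia, Pia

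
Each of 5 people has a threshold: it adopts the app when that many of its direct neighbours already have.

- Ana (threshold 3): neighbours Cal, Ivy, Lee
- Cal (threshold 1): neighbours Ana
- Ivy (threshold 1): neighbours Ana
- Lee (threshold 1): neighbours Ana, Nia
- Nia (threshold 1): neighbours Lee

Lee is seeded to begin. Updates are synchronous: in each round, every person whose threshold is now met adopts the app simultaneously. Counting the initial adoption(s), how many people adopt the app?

Round 1 — Lee adopts the app (initial).
Round 2 — checking thresholds:
  Ana: 1 of 3 neighbours < 3, not yet.
  Nia: 1 of 1 neighbours ≥ 1, adopts the app.
Round 3 — no new adoptions; cascade stops.

2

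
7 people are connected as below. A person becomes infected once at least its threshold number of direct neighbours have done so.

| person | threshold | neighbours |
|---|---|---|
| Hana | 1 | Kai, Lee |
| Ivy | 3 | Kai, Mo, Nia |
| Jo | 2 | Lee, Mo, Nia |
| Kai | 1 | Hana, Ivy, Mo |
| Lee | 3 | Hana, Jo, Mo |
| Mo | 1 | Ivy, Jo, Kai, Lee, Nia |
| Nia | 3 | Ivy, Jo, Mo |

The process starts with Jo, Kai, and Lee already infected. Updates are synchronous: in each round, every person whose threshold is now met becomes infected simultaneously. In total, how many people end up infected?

5

Round 1 — Jo, Kai, Lee become infected (initial).
Round 2 — checking thresholds:
  Hana: 2 of 2 neighbours ≥ 1, becomes infected.
  Ivy: 1 of 3 neighbours < 3, below threshold.
  Mo: 3 of 5 neighbours ≥ 1, becomes infected.
  Nia: 1 of 3 neighbours < 3, below threshold.
Round 3 — no new infections; cascade stops.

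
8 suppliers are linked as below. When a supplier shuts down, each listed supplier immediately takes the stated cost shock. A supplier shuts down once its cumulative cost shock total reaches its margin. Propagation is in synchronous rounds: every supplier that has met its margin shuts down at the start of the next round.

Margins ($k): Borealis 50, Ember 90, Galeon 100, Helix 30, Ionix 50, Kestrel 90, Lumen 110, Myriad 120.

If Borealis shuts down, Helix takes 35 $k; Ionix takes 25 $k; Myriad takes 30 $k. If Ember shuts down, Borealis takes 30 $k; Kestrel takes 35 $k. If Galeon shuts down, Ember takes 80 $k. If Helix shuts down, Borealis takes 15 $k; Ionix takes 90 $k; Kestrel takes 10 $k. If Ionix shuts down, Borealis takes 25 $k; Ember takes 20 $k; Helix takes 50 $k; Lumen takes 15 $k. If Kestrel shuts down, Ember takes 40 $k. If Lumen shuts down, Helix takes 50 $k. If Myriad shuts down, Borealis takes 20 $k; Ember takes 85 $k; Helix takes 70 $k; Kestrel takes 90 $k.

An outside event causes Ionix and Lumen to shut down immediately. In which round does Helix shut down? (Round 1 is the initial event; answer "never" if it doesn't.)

Round 1 — Ionix, Lumen shut down (initial).
  Borealis: +25 → 25 < 50
  Ember: +20 → 20 < 90
  Helix: +50+50 → 100 ≥ 30
Round 2 — Helix shuts down.
  Borealis: +15 → 40 < 50
  Kestrel: +10 → 10 < 90
No further shutdowns.

2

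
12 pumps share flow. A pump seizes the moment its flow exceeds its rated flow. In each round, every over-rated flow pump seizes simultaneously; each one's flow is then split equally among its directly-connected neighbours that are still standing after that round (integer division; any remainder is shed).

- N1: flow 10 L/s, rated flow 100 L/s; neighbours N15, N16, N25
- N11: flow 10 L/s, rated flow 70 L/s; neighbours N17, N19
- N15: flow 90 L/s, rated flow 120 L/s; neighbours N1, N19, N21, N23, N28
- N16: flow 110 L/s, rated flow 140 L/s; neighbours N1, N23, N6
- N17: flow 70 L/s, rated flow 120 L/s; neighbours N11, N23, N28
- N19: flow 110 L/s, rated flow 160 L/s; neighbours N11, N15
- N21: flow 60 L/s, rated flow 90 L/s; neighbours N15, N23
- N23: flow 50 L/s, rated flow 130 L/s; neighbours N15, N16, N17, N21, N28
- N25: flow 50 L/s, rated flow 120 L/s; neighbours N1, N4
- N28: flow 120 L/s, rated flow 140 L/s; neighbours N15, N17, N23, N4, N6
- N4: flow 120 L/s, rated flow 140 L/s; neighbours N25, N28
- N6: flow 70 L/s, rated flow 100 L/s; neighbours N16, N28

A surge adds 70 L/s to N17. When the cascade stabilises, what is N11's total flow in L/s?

Round 1 — N17 at 140 > 120. N17 seizes.
  N17 sheds 140 L/s to N11, N23, N28: 46 each (2 lost).
    N11: 10+46 = 56 ≤ 70
    N23: 50+46 = 96 ≤ 130
    N28: 120+46 = 166 > 140
Round 2 — N28 seizes.
  N28 sheds 166 L/s to N15, N23, N4, N6: 41 each (2 lost).
    N15: 90+41 = 131 > 120
    N23: 96+41 = 137 > 130
    N4: 120+41 = 161 > 140
    N6: 70+41 = 111 > 100
Round 3 — N15, N23, N4, N6 seize.
  N15 sheds 131 L/s to N1, N19, N21: 43 each (2 lost).
    N1: 10+43 = 53 ≤ 100
    N19: 110+43 = 153 ≤ 160
    N21: 60+43 = 103 > 90
  N23 sheds 137 L/s to N16, N21: 68 each (1 lost).
    N16: 110+68 = 178 > 140
    N21: 103+68 = 171 > 90
  N4 sheds 161 L/s to N25: 161 each.
    N25: 50+161 = 211 > 120
  N6 sheds 111 L/s to N16: 111 each.
    N16: 178+111 = 289 > 140
Round 4 — N16, N21, N25 seize.
  N16 sheds 289 L/s to N1: 289 each.
    N1: 53+289 = 342 > 100
  N21 sheds 171 L/s: no online neighbours, lost.
  N25 sheds 211 L/s to N1: 211 each.
    N1: 342+211 = 553 > 100
Round 5 — N1 seizes.
  N1 sheds 553 L/s: no online neighbours, lost.
No further seizures.

56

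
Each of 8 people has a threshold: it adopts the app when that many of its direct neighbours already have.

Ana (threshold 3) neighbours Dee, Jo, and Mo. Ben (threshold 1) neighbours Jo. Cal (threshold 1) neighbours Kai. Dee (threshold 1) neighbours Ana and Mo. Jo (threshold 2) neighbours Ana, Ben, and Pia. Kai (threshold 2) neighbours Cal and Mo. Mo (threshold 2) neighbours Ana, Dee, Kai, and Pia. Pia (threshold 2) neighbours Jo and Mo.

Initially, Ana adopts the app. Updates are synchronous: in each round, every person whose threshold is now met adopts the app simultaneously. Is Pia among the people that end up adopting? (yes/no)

Round 1 — Ana adopts the app (initial).
Round 2 — checking thresholds:
  Dee: 1 of 2 neighbours ≥ 1, adopts the app.
  Jo: 1 of 3 neighbours < 2, not yet.
  Mo: 1 of 4 neighbours < 2, not yet.
Round 3 — checking thresholds:
  Jo: 1 of 3 neighbours < 2, not yet.
  Mo: 2 of 4 neighbours ≥ 2, adopts the app.
Round 4 — no new adoptions; cascade stops.

no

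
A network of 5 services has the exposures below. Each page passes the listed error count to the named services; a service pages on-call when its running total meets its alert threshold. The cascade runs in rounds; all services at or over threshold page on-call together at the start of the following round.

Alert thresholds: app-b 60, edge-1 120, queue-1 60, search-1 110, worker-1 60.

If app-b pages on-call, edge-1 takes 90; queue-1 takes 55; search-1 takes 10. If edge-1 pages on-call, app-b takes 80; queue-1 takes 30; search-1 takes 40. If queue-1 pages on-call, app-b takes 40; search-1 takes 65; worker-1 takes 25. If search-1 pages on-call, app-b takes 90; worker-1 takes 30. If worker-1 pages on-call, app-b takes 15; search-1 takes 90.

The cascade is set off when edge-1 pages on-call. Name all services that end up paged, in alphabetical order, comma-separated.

Round 1 — edge-1 pages on-call (initial).
  app-b: +80 → 80 ≥ 60
  queue-1: +30 → 30 < 60
  search-1: +40 → 40 < 110
Round 2 — app-b pages on-call.
  queue-1: +55 → 85 ≥ 60
  search-1: +10 → 50 < 110
Round 3 — queue-1 pages on-call.
  search-1: +65 → 115 ≥ 110
  worker-1: +25 → 25 < 60
Round 4 — search-1 pages on-call.
  worker-1: +30 → 55 < 60
No further pages.

app-b, edge-1, queue-1, search-1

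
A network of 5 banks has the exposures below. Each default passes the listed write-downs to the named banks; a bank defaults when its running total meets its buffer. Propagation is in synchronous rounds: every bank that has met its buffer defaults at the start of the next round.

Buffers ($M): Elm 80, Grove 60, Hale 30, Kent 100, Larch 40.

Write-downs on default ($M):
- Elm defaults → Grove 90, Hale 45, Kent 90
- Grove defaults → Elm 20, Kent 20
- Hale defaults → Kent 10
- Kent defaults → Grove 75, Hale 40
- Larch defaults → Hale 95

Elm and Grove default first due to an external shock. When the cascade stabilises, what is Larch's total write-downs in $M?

Round 1 — Elm, Grove default (initial).
  Hale: +45 → 45 ≥ 30
  Kent: +90+20 → 110 ≥ 100
Round 2 — Hale, Kent default.
No further defaults.

0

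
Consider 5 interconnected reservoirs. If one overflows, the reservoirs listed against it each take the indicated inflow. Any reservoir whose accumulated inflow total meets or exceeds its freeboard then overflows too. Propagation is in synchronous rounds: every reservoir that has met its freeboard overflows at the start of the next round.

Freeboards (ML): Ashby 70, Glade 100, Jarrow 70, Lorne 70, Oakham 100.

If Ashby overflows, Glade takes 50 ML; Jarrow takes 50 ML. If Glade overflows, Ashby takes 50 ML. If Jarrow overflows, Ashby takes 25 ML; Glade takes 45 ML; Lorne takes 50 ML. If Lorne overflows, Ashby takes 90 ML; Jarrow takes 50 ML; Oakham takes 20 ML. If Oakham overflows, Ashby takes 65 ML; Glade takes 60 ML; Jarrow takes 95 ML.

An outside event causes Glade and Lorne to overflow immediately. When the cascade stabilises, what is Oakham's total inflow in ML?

Round 1 — Glade, Lorne overflow (initial).
  Ashby: +50+90 → 140 ≥ 70
  Jarrow: +50 → 50 < 70
  Oakham: +20 → 20 < 100
Round 2 — Ashby overflows.
  Jarrow: +50 → 100 ≥ 70
Round 3 — Jarrow overflows.
No further overflows.

20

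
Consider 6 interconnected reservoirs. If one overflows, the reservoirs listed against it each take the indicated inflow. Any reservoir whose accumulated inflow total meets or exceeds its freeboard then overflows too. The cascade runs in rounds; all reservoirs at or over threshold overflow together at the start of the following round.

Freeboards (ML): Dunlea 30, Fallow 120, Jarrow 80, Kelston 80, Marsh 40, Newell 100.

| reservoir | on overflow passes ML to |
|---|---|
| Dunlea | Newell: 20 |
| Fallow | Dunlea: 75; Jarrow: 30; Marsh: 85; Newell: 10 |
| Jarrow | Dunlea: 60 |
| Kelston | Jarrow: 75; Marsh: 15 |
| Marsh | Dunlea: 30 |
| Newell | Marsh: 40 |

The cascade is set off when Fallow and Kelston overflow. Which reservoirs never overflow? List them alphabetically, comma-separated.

Round 1 — Fallow, Kelston overflow (initial).
  Dunlea: +75 → 75 ≥ 30
  Jarrow: +30+75 → 105 ≥ 80
  Marsh: +85+15 → 100 ≥ 40
  Newell: +10 → 10 < 100
Round 2 — Dunlea, Jarrow, Marsh overflow.
  Newell: +20 → 30 < 100
No further overflows.

Newell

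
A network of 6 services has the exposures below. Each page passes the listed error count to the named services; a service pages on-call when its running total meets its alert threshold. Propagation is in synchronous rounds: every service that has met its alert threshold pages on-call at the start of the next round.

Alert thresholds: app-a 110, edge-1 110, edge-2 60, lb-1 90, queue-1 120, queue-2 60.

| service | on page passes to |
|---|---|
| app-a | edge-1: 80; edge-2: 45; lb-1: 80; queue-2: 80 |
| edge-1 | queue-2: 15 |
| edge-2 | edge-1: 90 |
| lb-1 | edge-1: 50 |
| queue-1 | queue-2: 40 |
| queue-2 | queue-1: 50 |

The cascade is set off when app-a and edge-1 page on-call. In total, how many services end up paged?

3

Round 1 — app-a, edge-1 page on-call (initial).
  edge-2: +45 → 45 < 60
  lb-1: +80 → 80 < 90
  queue-2: +80+15 → 95 ≥ 60
Round 2 — queue-2 pages on-call.
  queue-1: +50 → 50 < 120
No further pages.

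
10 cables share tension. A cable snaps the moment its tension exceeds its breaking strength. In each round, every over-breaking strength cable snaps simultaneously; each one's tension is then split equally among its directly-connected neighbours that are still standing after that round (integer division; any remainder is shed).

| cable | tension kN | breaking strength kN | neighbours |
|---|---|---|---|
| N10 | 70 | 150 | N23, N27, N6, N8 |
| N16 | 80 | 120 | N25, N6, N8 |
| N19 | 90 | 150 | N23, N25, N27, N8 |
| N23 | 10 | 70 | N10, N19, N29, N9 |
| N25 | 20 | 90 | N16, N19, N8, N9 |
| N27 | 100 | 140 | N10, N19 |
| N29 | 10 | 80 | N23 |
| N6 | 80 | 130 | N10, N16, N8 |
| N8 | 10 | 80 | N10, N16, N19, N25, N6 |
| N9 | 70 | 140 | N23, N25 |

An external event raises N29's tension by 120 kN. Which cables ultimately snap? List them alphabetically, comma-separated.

N23, N29

Round 1 — N29 at 130 > 80. N29 snaps.
  N29 sheds 130 kN to N23: 130 each.
    N23: 10+130 = 140 > 70
Round 2 — N23 snaps.
  N23 sheds 140 kN to N10, N19, N9: 46 each (2 lost).
    N10: 70+46 = 116 ≤ 150
    N19: 90+46 = 136 ≤ 150
    N9: 70+46 = 116 ≤ 140
No further breaks.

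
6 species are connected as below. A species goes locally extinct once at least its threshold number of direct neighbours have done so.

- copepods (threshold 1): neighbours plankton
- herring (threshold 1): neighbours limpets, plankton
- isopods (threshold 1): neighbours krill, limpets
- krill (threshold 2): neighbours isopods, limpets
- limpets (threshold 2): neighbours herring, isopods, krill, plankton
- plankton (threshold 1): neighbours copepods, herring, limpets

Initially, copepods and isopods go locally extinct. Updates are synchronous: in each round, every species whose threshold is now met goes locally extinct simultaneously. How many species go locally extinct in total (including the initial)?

6

Round 1 — copepods, isopods go locally extinct (initial).
Round 2 — checking thresholds:
  krill: 1 of 2 neighbours < 2, below threshold.
  limpets: 1 of 4 neighbours < 2, below threshold.
  plankton: 1 of 3 neighbours ≥ 1, goes locally extinct.
Round 3 — checking thresholds:
  herring: 1 of 2 neighbours ≥ 1, goes locally extinct.
  krill: 1 of 2 neighbours < 2, below threshold.
  limpets: 2 of 4 neighbours ≥ 2, goes locally extinct.
Round 4 — checking thresholds:
  krill: 2 of 2 neighbours ≥ 2, goes locally extinct.
Round 5 — no new extinctions; cascade stops.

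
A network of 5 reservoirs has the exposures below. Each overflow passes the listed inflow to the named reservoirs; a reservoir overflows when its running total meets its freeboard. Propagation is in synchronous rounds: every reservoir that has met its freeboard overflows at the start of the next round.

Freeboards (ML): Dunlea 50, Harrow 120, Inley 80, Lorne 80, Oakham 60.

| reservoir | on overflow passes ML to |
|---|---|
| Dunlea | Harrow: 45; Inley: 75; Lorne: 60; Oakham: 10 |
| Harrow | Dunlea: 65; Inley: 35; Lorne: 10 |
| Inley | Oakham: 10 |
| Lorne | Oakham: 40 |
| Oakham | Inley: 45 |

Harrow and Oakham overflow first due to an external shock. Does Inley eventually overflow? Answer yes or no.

Round 1 — Harrow, Oakham overflow (initial).
  Dunlea: +65 → 65 ≥ 50
  Inley: +35+45 → 80 ≥ 80
  Lorne: +10 → 10 < 80
Round 2 — Dunlea, Inley overflow.
  Lorne: +60 → 70 < 80
No further overflows.

yes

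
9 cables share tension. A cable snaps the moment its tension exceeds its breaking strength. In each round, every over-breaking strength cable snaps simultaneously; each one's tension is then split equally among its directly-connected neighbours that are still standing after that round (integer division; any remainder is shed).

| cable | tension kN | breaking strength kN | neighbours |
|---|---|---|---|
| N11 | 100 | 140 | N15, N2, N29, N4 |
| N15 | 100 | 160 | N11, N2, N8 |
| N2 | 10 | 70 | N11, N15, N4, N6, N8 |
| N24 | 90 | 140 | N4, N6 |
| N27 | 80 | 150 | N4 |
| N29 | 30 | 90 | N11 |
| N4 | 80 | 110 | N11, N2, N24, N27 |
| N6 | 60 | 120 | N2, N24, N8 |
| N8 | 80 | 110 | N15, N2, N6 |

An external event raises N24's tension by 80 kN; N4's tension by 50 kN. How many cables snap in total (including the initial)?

Round 1 — N24 at 170 > 140; N4 at 130 > 110. N24, N4 snap.
  N24 sheds 170 kN to N6: 170 each.
    N6: 60+170 = 230 > 120
  N4 sheds 130 kN to N11, N2, N27: 43 each (1 lost).
    N11: 100+43 = 143 > 140
    N2: 10+43 = 53 ≤ 70
    N27: 80+43 = 123 ≤ 150
Round 2 — N11, N6 snap.
  N11 sheds 143 kN to N15, N2, N29: 47 each (2 lost).
    N15: 100+47 = 147 ≤ 160
    N2: 53+47 = 100 > 70
    N29: 30+47 = 77 ≤ 90
  N6 sheds 230 kN to N2, N8: 115 each.
    N2: 100+115 = 215 > 70
    N8: 80+115 = 195 > 110
Round 3 — N2, N8 snap.
  N2 sheds 215 kN to N15: 215 each.
    N15: 147+215 = 362 > 160
  N8 sheds 195 kN to N15: 195 each.
    N15: 362+195 = 557 > 160
Round 4 — N15 snaps.
  N15 sheds 557 kN: no online neighbours, lost.
No further breaks.

7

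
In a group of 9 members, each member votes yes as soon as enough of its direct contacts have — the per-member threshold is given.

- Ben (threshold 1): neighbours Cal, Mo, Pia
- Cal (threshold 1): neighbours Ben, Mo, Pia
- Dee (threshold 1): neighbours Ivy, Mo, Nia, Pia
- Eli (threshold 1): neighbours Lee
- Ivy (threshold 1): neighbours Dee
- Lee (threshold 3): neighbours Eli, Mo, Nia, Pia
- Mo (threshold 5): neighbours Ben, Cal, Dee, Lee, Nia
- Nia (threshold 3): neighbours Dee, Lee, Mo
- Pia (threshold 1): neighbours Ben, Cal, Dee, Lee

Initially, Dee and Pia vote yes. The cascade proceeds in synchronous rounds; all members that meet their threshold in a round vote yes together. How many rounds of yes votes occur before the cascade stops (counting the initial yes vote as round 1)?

2

Round 1 — Dee, Pia vote yes (initial).
Round 2 — checking thresholds:
  Ben: 1 of 3 neighbours ≥ 1, votes yes.
  Cal: 1 of 3 neighbours ≥ 1, votes yes.
  Ivy: 1 of 1 neighbours ≥ 1, votes yes.
  Lee: 1 of 4 neighbours < 3, not yet.
  Mo: 1 of 5 neighbours < 5, not yet.
  Nia: 1 of 3 neighbours < 3, not yet.
Round 3 — no new yes votes; cascade stops.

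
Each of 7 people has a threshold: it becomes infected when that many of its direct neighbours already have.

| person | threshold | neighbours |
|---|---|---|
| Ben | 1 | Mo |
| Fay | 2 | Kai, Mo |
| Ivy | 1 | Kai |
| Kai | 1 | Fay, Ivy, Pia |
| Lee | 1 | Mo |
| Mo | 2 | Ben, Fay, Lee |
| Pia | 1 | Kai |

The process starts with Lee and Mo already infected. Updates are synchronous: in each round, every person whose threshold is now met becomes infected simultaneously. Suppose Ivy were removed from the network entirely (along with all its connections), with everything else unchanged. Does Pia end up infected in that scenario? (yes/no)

no

With Ivy removed:
Round 1 — Lee, Mo become infected (initial).
Round 2 — checking thresholds:
  Ben: 1 of 1 neighbours ≥ 1, becomes infected.
  Fay: 1 of 2 neighbours < 2, not yet.
Round 3 — no new infections; cascade stops.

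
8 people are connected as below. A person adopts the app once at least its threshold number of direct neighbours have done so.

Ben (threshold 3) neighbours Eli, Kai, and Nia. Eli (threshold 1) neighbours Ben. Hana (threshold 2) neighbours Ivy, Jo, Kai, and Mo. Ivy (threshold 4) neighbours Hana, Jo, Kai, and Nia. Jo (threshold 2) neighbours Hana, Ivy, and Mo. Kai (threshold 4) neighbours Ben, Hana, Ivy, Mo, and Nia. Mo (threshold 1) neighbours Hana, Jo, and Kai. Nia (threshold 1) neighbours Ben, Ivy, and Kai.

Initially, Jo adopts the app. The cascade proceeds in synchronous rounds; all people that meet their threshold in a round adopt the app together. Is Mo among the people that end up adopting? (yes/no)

yes

Round 1 — Jo adopts the app (initial).
Round 2 — checking thresholds:
  Hana: 1 of 4 neighbours < 2, below threshold.
  Ivy: 1 of 4 neighbours < 4, below threshold.
  Mo: 1 of 3 neighbours ≥ 1, adopts the app.
Round 3 — checking thresholds:
  Hana: 2 of 4 neighbours ≥ 2, adopts the app.
  Ivy: 1 of 4 neighbours < 4, below threshold.
  Kai: 1 of 5 neighbours < 4, below threshold.
Round 4 — no new adoptions; cascade stops.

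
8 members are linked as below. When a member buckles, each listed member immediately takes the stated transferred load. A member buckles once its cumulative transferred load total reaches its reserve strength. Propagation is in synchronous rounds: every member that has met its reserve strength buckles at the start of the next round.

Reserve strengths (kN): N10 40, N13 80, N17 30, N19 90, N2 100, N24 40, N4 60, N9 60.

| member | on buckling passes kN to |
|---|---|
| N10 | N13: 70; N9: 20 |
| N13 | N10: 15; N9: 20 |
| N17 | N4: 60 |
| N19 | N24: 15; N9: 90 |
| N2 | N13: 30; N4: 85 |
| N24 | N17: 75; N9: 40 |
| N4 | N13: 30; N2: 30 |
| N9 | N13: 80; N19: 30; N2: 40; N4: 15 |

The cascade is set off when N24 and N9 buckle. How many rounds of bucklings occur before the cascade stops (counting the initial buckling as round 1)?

Round 1 — N24, N9 buckle (initial).
  N13: +80 → 80 ≥ 80
  N17: +75 → 75 ≥ 30
  N19: +30 → 30 < 90
  N2: +40 → 40 < 100
  N4: +15 → 15 < 60
Round 2 — N13, N17 buckle.
  N10: +15 → 15 < 40
  N4: +60 → 75 ≥ 60
Round 3 — N4 buckles.
  N2: +30 → 70 < 100
No further bucklings.

3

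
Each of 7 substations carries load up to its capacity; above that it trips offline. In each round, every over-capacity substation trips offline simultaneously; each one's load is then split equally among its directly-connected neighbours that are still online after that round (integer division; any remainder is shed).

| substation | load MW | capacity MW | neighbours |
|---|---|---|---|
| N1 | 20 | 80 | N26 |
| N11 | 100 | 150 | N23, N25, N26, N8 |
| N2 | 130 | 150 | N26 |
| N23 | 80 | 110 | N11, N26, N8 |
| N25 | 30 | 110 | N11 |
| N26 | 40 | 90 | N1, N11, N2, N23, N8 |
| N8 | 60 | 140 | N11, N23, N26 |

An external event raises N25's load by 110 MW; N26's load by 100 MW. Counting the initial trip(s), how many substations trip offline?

Round 1 — N25 at 140 > 110; N26 at 140 > 90. N25, N26 trip offline.
  N25 sheds 140 MW to N11: 140 each.
    N11: 100+140 = 240 > 150
  N26 sheds 140 MW to N1, N11, N2, N23, N8: 28 each.
    N1: 20+28 = 48 ≤ 80
    N11: 240+28 = 268 > 150
    N2: 130+28 = 158 > 150
    N23: 80+28 = 108 ≤ 110
    N8: 60+28 = 88 ≤ 140
Round 2 — N11, N2 trip offline.
  N11 sheds 268 MW to N23, N8: 134 each.
    N23: 108+134 = 242 > 110
    N8: 88+134 = 222 > 140
  N2 sheds 158 MW: no online neighbours, lost.
Round 3 — N23, N8 trip offline.
  N23 sheds 242 MW: no online neighbours, lost.
  N8 sheds 222 MW: no online neighbours, lost.
No further trips.

6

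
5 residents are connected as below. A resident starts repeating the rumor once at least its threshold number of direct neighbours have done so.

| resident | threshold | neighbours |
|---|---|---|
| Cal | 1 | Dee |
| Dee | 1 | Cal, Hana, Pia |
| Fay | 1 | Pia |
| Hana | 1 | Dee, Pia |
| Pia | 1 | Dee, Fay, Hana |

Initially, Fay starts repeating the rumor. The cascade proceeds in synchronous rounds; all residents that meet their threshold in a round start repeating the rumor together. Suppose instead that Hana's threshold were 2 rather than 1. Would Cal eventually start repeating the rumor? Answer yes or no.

With Hana's threshold at 2:
Round 1 — Fay starts repeating the rumor (initial).
Round 2 — checking thresholds:
  Pia: 1 of 3 neighbours ≥ 1, starts repeating the rumor.
Round 3 — checking thresholds:
  Dee: 1 of 3 neighbours ≥ 1, starts repeating the rumor.
  Hana: 1 of 2 neighbours < 2, holds.
Round 4 — checking thresholds:
  Cal: 1 of 1 neighbours ≥ 1, starts repeating the rumor.
  Hana: 2 of 2 neighbours ≥ 2, starts repeating the rumor.
Round 5 — no new spreads; cascade stops.

yes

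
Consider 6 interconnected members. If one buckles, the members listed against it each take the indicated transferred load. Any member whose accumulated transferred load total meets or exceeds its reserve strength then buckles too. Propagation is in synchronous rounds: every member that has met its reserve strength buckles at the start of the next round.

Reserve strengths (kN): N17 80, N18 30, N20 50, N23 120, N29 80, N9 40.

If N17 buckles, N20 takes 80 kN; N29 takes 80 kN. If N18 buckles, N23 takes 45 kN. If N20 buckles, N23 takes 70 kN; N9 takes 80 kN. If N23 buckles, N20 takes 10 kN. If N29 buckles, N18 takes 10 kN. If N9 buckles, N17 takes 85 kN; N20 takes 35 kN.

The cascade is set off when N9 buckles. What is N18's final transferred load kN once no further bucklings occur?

Round 1 — N9 buckles (initial).
  N17: +85 → 85 ≥ 80
  N20: +35 → 35 < 50
Round 2 — N17 buckles.
  N20: +80 → 115 ≥ 50
  N29: +80 → 80 ≥ 80
Round 3 — N20, N29 buckle.
  N18: +10 → 10 < 30
  N23: +70 → 70 < 120
No further bucklings.

10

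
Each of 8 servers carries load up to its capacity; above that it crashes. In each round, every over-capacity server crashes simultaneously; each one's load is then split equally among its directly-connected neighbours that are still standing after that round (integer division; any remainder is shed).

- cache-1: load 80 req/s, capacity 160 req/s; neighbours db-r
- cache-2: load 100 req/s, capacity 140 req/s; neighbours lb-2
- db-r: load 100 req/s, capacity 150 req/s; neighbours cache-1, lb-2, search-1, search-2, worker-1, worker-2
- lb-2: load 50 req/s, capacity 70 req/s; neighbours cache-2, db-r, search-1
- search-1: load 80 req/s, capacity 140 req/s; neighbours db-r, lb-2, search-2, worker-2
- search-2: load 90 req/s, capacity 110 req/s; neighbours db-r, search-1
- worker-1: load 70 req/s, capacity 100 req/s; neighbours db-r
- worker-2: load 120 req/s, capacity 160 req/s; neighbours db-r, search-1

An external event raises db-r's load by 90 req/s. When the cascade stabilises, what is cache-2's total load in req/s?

Round 1 — db-r at 190 > 150. db-r crashes.
  db-r sheds 190 req/s to cache-1, lb-2, search-1, search-2, worker-1, worker-2: 31 each (4 lost).
    cache-1: 80+31 = 111 ≤ 160
    lb-2: 50+31 = 81 > 70
    search-1: 80+31 = 111 ≤ 140
    search-2: 90+31 = 121 > 110
    worker-1: 70+31 = 101 > 100
    worker-2: 120+31 = 151 ≤ 160
Round 2 — lb-2, search-2, worker-1 crash.
  lb-2 sheds 81 req/s to cache-2, search-1: 40 each (1 lost).
    cache-2: 100+40 = 140 ≤ 140
    search-1: 111+40 = 151 > 140
  search-2 sheds 121 req/s to search-1: 121 each.
    search-1: 151+121 = 272 > 140
  worker-1 sheds 101 req/s: no online neighbours, lost.
Round 3 — search-1 crashes.
  search-1 sheds 272 req/s to worker-2: 272 each.
    worker-2: 151+272 = 423 > 160
Round 4 — worker-2 crashes.
  worker-2 sheds 423 req/s: no online neighbours, lost.
No further crashes.

140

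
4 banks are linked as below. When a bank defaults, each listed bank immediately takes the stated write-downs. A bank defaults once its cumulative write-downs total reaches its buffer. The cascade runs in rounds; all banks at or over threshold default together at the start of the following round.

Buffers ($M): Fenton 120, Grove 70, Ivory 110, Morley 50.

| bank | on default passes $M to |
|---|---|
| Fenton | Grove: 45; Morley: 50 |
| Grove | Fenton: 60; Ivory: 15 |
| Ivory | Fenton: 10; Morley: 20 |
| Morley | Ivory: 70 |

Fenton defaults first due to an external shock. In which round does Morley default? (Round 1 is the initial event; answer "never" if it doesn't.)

2

Round 1 — Fenton defaults (initial).
  Grove: +45 → 45 < 70
  Morley: +50 → 50 ≥ 50
Round 2 — Morley defaults.
  Ivory: +70 → 70 < 110
No further defaults.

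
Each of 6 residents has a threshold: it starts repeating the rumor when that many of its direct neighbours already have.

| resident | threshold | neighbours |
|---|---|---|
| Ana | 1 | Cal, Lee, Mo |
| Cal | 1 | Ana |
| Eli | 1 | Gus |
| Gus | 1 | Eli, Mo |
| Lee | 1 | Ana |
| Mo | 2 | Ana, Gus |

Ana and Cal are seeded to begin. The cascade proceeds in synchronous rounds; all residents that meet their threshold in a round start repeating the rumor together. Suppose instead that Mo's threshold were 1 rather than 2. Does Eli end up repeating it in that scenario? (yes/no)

With Mo's threshold at 1:
Round 1 — Ana, Cal start repeating the rumor (initial).
Round 2 — checking thresholds:
  Lee: 1 of 1 neighbours ≥ 1, starts repeating the rumor.
  Mo: 1 of 2 neighbours ≥ 1, starts repeating the rumor.
Round 3 — checking thresholds:
  Gus: 1 of 2 neighbours ≥ 1, starts repeating the rumor.
Round 4 — checking thresholds:
  Eli: 1 of 1 neighbours ≥ 1, starts repeating the rumor.
Round 5 — no new spreads; cascade stops.

yes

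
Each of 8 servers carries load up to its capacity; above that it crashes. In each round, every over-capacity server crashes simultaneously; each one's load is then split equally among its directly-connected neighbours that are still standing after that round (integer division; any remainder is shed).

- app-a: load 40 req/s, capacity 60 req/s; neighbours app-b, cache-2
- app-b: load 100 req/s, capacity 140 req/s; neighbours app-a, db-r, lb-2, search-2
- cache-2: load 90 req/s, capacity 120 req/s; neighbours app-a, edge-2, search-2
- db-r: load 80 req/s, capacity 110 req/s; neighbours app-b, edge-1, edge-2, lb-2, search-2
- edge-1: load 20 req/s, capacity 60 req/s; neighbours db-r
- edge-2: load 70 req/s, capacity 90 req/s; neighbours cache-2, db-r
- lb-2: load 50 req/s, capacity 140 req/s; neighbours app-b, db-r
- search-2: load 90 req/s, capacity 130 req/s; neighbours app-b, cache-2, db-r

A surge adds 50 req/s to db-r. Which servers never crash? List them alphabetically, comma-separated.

Round 1 — db-r at 130 > 110. db-r crashes.
  db-r sheds 130 req/s to app-b, edge-1, edge-2, lb-2, search-2: 26 each.
    app-b: 100+26 = 126 ≤ 140
    edge-1: 20+26 = 46 ≤ 60
    edge-2: 70+26 = 96 > 90
    lb-2: 50+26 = 76 ≤ 140
    search-2: 90+26 = 116 ≤ 130
Round 2 — edge-2 crashes.
  edge-2 sheds 96 req/s to cache-2: 96 each.
    cache-2: 90+96 = 186 > 120
Round 3 — cache-2 crashes.
  cache-2 sheds 186 req/s to app-a, search-2: 93 each.
    app-a: 40+93 = 133 > 60
    search-2: 116+93 = 209 > 130
Round 4 — app-a, search-2 crash.
  app-a sheds 133 req/s to app-b: 133 each.
    app-b: 126+133 = 259 > 140
  search-2 sheds 209 req/s to app-b: 209 each.
    app-b: 259+209 = 468 > 140
Round 5 — app-b crashes.
  app-b sheds 468 req/s to lb-2: 468 each.
    lb-2: 76+468 = 544 > 140
Round 6 — lb-2 crashes.
  lb-2 sheds 544 req/s: no online neighbours, lost.
No further crashes.

edge-1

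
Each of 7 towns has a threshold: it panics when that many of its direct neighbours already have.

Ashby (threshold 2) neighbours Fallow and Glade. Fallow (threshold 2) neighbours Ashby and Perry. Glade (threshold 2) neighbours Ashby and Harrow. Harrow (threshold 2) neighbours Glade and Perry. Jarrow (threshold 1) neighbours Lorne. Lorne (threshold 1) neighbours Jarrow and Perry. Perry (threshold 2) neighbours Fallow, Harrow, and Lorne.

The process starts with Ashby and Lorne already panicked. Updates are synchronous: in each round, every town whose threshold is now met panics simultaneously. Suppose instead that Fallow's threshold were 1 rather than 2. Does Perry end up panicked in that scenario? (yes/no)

yes

With Fallow's threshold at 1:
Round 1 — Ashby, Lorne panic (initial).
Round 2 — checking thresholds:
  Fallow: 1 of 2 neighbours ≥ 1, panics.
  Glade: 1 of 2 neighbours < 2, not yet.
  Jarrow: 1 of 1 neighbours ≥ 1, panics.
  Perry: 1 of 3 neighbours < 2, not yet.
Round 3 — checking thresholds:
  Glade: 1 of 2 neighbours < 2, not yet.
  Perry: 2 of 3 neighbours ≥ 2, panics.
Round 4 — no new panics; cascade stops.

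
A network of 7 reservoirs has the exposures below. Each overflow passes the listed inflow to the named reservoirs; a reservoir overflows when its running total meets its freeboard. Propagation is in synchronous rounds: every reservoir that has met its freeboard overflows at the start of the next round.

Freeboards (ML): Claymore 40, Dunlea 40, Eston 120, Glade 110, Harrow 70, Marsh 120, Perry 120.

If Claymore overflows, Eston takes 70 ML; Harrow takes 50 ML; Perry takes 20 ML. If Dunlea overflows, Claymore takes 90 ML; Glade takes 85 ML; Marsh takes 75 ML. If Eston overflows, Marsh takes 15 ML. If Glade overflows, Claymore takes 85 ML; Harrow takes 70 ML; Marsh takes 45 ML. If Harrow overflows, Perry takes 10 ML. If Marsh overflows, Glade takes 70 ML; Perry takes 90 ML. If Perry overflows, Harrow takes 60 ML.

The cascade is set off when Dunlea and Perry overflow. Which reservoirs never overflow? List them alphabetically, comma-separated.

Round 1 — Dunlea, Perry overflow (initial).
  Claymore: +90 → 90 ≥ 40
  Glade: +85 → 85 < 110
  Harrow: +60 → 60 < 70
  Marsh: +75 → 75 < 120
Round 2 — Claymore overflows.
  Eston: +70 → 70 < 120
  Harrow: +50 → 110 ≥ 70
Round 3 — Harrow overflows.
No further overflows.

Eston, Glade, Marsh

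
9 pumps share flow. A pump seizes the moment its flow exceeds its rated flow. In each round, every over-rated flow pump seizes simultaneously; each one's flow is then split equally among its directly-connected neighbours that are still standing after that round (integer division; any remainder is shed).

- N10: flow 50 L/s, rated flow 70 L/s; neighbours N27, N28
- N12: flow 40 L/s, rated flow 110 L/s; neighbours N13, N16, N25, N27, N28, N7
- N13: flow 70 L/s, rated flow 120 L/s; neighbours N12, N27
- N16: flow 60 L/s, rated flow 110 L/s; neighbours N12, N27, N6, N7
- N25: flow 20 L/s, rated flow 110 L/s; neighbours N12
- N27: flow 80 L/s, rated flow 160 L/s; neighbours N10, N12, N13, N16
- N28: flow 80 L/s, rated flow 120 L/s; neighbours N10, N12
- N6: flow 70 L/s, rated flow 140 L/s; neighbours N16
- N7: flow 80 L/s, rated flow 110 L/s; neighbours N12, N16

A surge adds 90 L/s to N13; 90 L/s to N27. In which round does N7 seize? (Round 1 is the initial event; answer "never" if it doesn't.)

Round 1 — N13 at 160 > 120; N27 at 170 > 160. N13, N27 seize.
  N13 sheds 160 L/s to N12: 160 each.
    N12: 40+160 = 200 > 110
  N27 sheds 170 L/s to N10, N12, N16: 56 each (2 lost).
    N10: 50+56 = 106 > 70
    N12: 200+56 = 256 > 110
    N16: 60+56 = 116 > 110
Round 2 — N10, N12, N16 seize.
  N10 sheds 106 L/s to N28: 106 each.
    N28: 80+106 = 186 > 120
  N12 sheds 256 L/s to N25, N28, N7: 85 each (1 lost).
    N25: 20+85 = 105 ≤ 110
    N28: 186+85 = 271 > 120
    N7: 80+85 = 165 > 110
  N16 sheds 116 L/s to N6, N7: 58 each.
    N6: 70+58 = 128 ≤ 140
    N7: 165+58 = 223 > 110
Round 3 — N28, N7 seize.
  N28 sheds 271 L/s: no online neighbours, lost.
  N7 sheds 223 L/s: no online neighbours, lost.
No further seizures.

3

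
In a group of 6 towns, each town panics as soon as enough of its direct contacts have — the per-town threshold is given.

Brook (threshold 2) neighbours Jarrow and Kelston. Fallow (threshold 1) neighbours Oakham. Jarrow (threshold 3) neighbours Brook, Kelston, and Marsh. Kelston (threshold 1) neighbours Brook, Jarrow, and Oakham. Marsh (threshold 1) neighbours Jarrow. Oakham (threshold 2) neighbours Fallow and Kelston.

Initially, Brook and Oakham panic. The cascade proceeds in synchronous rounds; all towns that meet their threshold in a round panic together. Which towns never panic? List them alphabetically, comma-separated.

Jarrow, Marsh

Round 1 — Brook, Oakham panic (initial).
Round 2 — checking thresholds:
  Fallow: 1 of 1 neighbours ≥ 1, panics.
  Jarrow: 1 of 3 neighbours < 3, holds.
  Kelston: 2 of 3 neighbours ≥ 1, panics.
Round 3 — no new panics; cascade stops.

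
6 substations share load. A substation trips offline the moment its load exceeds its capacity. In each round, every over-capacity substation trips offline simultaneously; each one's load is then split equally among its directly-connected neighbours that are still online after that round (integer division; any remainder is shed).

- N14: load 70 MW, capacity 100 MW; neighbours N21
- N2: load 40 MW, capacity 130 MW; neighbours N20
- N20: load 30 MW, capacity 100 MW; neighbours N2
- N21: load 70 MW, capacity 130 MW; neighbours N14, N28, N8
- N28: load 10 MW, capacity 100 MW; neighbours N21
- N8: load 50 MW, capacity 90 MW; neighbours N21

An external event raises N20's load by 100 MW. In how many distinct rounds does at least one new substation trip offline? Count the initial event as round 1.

Round 1 — N20 at 130 > 100. N20 trips offline.
  N20 sheds 130 MW to N2: 130 each.
    N2: 40+130 = 170 > 130
Round 2 — N2 trips offline.
  N2 sheds 170 MW: no online neighbours, lost.
No further trips.

2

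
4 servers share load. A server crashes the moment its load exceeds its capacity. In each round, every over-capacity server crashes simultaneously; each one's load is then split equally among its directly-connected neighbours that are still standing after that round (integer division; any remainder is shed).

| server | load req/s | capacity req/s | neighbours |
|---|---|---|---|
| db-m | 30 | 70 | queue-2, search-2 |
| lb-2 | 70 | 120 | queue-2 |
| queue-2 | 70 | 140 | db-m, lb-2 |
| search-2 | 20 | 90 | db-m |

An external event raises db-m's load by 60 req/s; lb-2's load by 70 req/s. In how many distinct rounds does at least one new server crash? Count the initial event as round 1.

Round 1 — db-m at 90 > 70; lb-2 at 140 > 120. db-m, lb-2 crash.
  db-m sheds 90 req/s to queue-2, search-2: 45 each.
    queue-2: 70+45 = 115 ≤ 140
    search-2: 20+45 = 65 ≤ 90
  lb-2 sheds 140 req/s to queue-2: 140 each.
    queue-2: 115+140 = 255 > 140
Round 2 — queue-2 crashes.
  queue-2 sheds 255 req/s: no online neighbours, lost.
No further crashes.

2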